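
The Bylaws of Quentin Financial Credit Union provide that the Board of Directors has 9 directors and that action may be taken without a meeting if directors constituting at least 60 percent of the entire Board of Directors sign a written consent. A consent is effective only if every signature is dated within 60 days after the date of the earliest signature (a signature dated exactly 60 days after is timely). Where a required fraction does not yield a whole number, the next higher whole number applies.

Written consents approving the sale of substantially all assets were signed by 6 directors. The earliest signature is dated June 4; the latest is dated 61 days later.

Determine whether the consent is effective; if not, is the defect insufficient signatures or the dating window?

Not effective — dating-window requirement not satisfied.

Signatures required: at least 60 percent of 9 — 3/5 of 9 = 5.40, rounded up to 6, so 6 needed; 6 signed. Sufficient.
Dating window: the latest signature is 61 days after the earliest; the limit is 60 days. Outside the window.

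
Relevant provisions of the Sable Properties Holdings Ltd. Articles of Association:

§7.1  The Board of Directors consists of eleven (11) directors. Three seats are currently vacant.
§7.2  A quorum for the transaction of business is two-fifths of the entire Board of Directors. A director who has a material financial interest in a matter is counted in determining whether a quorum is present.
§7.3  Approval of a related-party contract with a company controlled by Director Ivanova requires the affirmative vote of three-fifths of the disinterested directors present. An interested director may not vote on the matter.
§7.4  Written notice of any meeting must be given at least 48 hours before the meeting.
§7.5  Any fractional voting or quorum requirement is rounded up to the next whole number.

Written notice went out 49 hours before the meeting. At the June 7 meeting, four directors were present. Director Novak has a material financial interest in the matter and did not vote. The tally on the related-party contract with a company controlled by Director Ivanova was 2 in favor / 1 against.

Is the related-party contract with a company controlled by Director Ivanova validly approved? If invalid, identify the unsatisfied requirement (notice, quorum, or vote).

Invalid — quorum requirement not satisfied.

Notice: 49 hours given; 48 required (49 ≥ 48). Satisfied.
Quorum: 4 present (interested directors count toward quorum); quorum is 5. Not satisfied.
Vote: the related-party contract with a company controlled by Director Ivanova requires three-fifths of the disinterested directors present (4 − 1 = 3). 3/5 of 3 = 1.80, rounded up to 2, so 2 affirmative votes are needed; 2 voted in favor. Satisfied. (Moot — without a quorum no business can be validly transacted.)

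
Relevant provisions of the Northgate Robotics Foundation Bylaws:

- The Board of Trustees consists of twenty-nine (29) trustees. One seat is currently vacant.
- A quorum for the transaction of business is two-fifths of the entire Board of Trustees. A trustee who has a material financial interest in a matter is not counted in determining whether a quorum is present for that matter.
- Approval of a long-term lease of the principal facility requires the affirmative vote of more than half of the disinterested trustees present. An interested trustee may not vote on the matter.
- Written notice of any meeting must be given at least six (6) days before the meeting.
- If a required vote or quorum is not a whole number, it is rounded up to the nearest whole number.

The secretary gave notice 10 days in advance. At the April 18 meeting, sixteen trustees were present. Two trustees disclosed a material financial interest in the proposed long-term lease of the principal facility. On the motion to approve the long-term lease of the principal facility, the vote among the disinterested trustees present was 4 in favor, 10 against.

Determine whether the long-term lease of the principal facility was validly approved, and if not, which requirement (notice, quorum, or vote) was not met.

Notice: 10 days given; 6 required (10 ≥ 6). Satisfied.
Quorum: 16 present, but the 2 interested trustees do not count, leaving 14. Quorum is 12. Satisfied.
Vote: the long-term lease of the principal facility requires a majority of the disinterested trustees present (16 − 2 = 14). A majority of 14 is 8, so 8 affirmative votes are needed; 4 voted in favor. Not satisfied.

Invalid — vote requirement not satisfied.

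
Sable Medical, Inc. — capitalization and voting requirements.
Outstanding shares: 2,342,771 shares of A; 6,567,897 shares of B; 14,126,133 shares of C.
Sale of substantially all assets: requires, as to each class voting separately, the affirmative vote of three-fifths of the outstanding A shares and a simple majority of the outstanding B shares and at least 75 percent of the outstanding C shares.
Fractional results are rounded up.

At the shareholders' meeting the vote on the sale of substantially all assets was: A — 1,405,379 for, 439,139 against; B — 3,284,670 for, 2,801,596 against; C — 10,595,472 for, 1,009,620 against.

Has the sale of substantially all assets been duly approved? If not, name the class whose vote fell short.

A: 3/5 of 2342771 = 1405662.60, rounded up to 1405663; 1,405,663 required, 1,405,379 in favor — not approved.
B: a majority of 6567897 is 3283949; 3,283,949 required, 3,284,670 in favor — approved.
C: 3/4 of 14126133 = 10594599.75, rounded up to 10594600; 10,594,600 required, 10,595,472 in favor — approved.

Not approved — the A shares did not give the required vote.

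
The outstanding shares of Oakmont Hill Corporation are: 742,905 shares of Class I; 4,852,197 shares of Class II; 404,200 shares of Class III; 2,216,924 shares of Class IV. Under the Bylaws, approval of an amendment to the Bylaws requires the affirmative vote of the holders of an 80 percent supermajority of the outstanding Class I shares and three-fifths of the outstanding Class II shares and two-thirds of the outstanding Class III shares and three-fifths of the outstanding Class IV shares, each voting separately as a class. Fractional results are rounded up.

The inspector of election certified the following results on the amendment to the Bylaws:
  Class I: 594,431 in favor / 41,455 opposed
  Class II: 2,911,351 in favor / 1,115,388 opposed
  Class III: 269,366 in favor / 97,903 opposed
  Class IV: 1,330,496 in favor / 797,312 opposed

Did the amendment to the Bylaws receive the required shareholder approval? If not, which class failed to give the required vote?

Not approved — the Class III shares did not give the required vote.

Class I: 4/5 of 742905 = 594324; 594,324 required, 594,431 in favor — approved.
Class II: 3/5 of 4852197 = 2911318.20, rounded up to 2911319; 2,911,319 required, 2,911,351 in favor — approved.
Class III: 2/3 of 404200 = 269466.67, rounded up to 269467; 269,467 required, 269,366 in favor — not approved.
Class IV: 3/5 of 2216924 = 1330154.40, rounded up to 1330155; 1,330,155 required, 1,330,496 in favor — approved.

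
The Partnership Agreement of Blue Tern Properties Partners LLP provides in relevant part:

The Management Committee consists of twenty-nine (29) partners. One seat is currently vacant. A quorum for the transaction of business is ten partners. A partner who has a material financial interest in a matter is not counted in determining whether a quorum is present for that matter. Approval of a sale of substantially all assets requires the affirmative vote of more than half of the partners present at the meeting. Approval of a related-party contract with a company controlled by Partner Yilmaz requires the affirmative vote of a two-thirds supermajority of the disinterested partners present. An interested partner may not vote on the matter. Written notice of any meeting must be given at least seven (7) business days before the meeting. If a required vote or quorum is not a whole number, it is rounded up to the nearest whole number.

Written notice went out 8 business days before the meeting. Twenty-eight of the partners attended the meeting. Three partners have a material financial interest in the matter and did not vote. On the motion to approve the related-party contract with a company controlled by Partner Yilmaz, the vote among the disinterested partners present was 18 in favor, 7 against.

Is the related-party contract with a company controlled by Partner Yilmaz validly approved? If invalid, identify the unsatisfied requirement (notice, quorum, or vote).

Valid — all requirements satisfied.

Notice: 8 business days given; 7 required (8 ≥ 7). Satisfied.
Quorum: 28 present, but the 3 interested partners do not count, leaving 25. Quorum is 10. Satisfied.
Vote: the related-party contract with a company controlled by Partner Yilmaz requires two-thirds of the disinterested partners present (28 − 3 = 25). 2/3 of 25 = 16.67, rounded up to 17, so 17 affirmative votes are needed; 18 voted in favor. Satisfied.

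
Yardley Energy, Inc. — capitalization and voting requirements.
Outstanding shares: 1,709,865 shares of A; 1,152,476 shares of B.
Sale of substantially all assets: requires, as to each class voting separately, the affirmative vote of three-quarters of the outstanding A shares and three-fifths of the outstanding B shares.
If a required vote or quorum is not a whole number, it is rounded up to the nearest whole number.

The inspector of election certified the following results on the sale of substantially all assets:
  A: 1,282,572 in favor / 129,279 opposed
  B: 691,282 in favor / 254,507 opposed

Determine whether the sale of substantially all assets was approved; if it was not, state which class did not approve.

A: 3/4 of 1709865 = 1282398.75, rounded up to 1282399; 1,282,399 required, 1,282,572 in favor — approved.
B: 3/5 of 1152476 = 691485.60, rounded up to 691486; 691,486 required, 691,282 in favor — not approved.

Not approved — the B shares did not give the required vote.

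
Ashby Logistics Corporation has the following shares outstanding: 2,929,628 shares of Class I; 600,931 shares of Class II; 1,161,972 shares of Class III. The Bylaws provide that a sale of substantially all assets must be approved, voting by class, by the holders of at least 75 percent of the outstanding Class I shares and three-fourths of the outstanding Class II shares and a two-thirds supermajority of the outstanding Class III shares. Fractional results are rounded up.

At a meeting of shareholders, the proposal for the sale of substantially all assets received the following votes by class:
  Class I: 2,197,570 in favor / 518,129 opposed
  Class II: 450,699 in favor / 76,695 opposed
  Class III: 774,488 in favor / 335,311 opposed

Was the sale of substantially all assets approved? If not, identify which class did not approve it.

Class I: 3/4 of 2929628 = 2197221; 2,197,221 required, 2,197,570 in favor — approved.
Class II: 3/4 of 600931 = 450698.25, rounded up to 450699; 450,699 required, 450,699 in favor — approved.
Class III: 2/3 of 1161972 = 774648; 774,648 required, 774,488 in favor — not approved.

Not approved — the Class III shares did not give the required vote.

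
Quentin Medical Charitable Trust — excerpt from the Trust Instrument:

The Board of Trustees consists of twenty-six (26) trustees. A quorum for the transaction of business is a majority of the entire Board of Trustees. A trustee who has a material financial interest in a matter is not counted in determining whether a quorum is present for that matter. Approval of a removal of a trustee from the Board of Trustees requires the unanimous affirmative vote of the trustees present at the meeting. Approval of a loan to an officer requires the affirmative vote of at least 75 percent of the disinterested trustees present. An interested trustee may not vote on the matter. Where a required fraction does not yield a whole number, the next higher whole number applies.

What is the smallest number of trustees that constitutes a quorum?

14

A majority of 26 is 14.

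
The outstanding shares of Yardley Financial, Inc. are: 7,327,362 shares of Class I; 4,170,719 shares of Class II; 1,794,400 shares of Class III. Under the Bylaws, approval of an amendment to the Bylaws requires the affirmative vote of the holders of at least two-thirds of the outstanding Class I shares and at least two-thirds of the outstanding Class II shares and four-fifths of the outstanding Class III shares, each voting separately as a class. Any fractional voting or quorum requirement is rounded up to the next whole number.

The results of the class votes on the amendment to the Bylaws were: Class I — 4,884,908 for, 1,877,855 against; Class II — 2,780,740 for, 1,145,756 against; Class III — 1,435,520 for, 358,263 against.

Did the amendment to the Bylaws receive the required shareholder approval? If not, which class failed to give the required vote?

Approved — every class gave the required vote.

Class I: 2/3 of 7327362 = 4884908; 4,884,908 required, 4,884,908 in favor — approved.
Class II: 2/3 of 4170719 = 2780479.33, rounded up to 2780480; 2,780,480 required, 2,780,740 in favor — approved.
Class III: 4/5 of 1794400 = 1435520; 1,435,520 required, 1,435,520 in favor — approved.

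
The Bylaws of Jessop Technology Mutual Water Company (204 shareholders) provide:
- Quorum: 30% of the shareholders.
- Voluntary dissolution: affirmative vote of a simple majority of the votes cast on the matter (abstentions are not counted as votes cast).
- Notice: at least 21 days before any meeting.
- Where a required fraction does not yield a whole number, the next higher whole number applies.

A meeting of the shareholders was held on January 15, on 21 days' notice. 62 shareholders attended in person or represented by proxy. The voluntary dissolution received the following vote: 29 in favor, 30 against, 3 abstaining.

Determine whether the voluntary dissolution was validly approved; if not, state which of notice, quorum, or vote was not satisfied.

Invalid — vote requirement not satisfied.

Notice: 21 days given; 21 required. Satisfied.
Quorum: 30% of 204 = 61.20, rounded up to 62; 62 present. Satisfied.
Vote: requires a majority of the votes cast (62 − 3 abstaining = 59); a majority of 59 is 30, so 30 needed; 29 in favor. Not satisfied.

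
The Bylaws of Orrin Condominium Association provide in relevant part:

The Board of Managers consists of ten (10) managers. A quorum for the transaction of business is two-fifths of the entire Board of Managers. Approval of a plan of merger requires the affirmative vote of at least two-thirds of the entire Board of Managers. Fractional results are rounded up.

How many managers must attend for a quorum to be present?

2/5 of 10 = 4.

4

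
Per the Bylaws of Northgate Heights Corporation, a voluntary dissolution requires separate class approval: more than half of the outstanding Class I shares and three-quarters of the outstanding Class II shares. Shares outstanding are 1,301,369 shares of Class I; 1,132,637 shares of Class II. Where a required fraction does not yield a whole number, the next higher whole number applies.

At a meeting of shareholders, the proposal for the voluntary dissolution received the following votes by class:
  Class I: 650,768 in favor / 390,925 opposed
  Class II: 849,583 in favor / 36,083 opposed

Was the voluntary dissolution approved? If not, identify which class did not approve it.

Approved — every class gave the required vote.

Class I: a majority of 1301369 is 650685; 650,685 required, 650,768 in favor — approved.
Class II: 3/4 of 1132637 = 849477.75, rounded up to 849478; 849,478 required, 849,583 in favor — approved.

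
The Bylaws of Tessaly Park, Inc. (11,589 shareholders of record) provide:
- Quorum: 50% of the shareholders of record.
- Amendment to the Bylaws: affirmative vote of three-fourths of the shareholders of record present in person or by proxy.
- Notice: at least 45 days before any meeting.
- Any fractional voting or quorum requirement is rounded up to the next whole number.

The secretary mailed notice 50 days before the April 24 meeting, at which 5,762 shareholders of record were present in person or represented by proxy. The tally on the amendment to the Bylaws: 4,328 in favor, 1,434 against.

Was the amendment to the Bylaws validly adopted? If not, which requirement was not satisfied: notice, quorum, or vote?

Notice: 50 days given; 45 required. Satisfied.
Quorum: 50% of 11,589 = 5,794.50, rounded up to 5,795; 5,762 present. Not satisfied.
Vote: requires three-fourths of those present (5,762); 3/4 of 5762 = 4321.50, rounded up to 4322, so 4,322 needed; 4,328 in favor. Satisfied.

Invalid — quorum requirement not satisfied.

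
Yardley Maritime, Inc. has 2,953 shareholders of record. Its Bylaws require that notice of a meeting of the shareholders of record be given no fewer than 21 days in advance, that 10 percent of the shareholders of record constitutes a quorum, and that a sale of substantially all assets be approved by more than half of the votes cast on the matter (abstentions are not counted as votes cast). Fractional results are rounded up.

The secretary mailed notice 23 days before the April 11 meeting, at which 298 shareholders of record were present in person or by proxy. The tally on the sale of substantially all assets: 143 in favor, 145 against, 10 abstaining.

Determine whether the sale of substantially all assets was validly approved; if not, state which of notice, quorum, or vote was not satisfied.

Invalid — vote requirement not satisfied.

Notice: 23 days given; 21 required. Satisfied.
Quorum: 10% of 2,953 = 295.30, rounded up to 296; 298 present. Satisfied.
Vote: requires a majority of the votes cast (298 − 10 abstaining = 288); a majority of 288 is 145, so 145 needed; 143 in favor. Not satisfied.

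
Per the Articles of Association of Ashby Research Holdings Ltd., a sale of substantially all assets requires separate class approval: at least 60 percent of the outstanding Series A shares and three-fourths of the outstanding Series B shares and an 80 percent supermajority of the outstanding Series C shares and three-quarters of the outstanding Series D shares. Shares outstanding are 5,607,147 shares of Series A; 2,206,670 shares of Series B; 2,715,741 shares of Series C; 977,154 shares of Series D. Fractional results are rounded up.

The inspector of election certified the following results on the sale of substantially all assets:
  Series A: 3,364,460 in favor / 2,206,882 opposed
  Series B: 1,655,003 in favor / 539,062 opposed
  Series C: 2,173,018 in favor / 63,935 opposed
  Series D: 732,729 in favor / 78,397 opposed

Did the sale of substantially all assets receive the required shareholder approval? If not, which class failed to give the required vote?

Series A: 3/5 of 5607147 = 3364288.20, rounded up to 3364289; 3,364,289 required, 3,364,460 in favor — approved.
Series B: 3/4 of 2206670 = 1655002.50, rounded up to 1655003; 1,655,003 required, 1,655,003 in favor — approved.
Series C: 4/5 of 2715741 = 2172592.80, rounded up to 2172593; 2,172,593 required, 2,173,018 in favor — approved.
Series D: 3/4 of 977154 = 732865.50, rounded up to 732866; 732,866 required, 732,729 in favor — not approved.

Not approved — the Series D shares did not give the required vote.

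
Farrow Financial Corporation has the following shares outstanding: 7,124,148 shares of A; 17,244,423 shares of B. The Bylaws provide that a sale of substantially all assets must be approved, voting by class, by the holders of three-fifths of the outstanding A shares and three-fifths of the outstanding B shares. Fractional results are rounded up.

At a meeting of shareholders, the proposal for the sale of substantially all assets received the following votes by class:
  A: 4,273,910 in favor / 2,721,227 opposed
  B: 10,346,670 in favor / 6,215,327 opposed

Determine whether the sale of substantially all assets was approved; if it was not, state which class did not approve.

Not approved — the A shares did not give the required vote.

A: 3/5 of 7124148 = 4274488.80, rounded up to 4274489; 4,274,489 required, 4,273,910 in favor — not approved.
B: 3/5 of 17244423 = 10346653.80, rounded up to 10346654; 10,346,654 required, 10,346,670 in favor — approved.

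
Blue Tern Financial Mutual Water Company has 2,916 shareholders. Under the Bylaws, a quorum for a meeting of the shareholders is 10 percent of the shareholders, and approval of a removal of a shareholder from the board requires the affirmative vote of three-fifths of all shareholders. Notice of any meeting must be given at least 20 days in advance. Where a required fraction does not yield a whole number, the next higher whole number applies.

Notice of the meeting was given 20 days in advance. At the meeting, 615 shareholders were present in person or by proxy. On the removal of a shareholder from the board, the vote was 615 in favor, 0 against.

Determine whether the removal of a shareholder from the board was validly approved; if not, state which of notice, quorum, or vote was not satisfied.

Notice: 20 days given; 20 required. Satisfied.
Quorum: 10% of 2,916 = 291.60, rounded up to 292; 615 present. Satisfied.
Vote: requires three-fifths of all shareholders (2,916); 3/5 of 2916 = 1749.60, rounded up to 1750, so 1,750 needed; 615 in favor. Not satisfied.

Invalid — vote requirement not satisfied.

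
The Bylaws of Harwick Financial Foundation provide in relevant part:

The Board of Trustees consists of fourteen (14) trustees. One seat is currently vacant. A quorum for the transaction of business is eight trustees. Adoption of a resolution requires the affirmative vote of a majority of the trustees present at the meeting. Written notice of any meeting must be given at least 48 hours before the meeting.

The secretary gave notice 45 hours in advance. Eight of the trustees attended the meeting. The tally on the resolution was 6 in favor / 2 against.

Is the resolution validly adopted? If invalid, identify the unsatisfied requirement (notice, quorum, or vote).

Invalid — notice requirement not satisfied.

Notice: 45 hours given; 48 required (45 < 48). Not satisfied.
Quorum: 8 present; quorum is 8. Satisfied.
Vote: the resolution requires a majority of the trustees present (8). A majority of 8 is 5, so 5 affirmative votes are needed; 6 voted in favor. Satisfied.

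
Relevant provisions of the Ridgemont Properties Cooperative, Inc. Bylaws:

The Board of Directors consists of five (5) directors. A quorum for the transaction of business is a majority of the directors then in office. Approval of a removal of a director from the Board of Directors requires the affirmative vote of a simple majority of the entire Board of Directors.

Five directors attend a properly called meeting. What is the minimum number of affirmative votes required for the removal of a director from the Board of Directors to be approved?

3

The removal of a director from the Board of Directors requires a majority of the entire Board of Directors (5).
A majority of 5 is 3.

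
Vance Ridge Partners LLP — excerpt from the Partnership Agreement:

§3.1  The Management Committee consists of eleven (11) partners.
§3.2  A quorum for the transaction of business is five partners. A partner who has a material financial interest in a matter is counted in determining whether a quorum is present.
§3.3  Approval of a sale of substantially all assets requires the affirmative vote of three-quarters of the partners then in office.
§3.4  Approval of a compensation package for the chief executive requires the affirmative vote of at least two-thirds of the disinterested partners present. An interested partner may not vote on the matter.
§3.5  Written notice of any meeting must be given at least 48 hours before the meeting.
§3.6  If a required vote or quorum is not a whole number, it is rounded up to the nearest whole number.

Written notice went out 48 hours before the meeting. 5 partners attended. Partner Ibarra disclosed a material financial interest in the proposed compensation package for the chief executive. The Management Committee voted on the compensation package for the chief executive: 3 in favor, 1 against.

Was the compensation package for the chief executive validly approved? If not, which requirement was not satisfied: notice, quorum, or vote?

Valid — all requirements satisfied.

Notice: 48 hours given; 48 required (48 ≥ 48). Satisfied.
Quorum: 5 present (interested partners count toward quorum); quorum is 5. Satisfied.
Vote: the compensation package for the chief executive requires two-thirds of the disinterested partners present (5 − 1 = 4). 2/3 of 4 = 2.67, rounded up to 3, so 3 affirmative votes are needed; 3 voted in favor. Satisfied.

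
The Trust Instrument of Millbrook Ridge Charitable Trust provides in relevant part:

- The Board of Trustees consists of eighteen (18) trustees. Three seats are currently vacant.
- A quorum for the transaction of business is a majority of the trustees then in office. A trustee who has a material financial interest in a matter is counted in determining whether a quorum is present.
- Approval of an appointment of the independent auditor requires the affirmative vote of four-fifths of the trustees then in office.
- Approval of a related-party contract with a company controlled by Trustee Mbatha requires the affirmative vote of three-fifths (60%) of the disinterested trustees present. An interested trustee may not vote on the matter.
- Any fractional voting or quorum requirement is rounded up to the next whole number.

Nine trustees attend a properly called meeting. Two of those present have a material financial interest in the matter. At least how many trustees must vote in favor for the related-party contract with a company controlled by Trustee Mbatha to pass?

5

The related-party contract with a company controlled by Trustee Mbatha requires three-fifths of the disinterested trustees present (9 − 2 = 7).
3/5 of 7 = 4.20, rounded up to 5.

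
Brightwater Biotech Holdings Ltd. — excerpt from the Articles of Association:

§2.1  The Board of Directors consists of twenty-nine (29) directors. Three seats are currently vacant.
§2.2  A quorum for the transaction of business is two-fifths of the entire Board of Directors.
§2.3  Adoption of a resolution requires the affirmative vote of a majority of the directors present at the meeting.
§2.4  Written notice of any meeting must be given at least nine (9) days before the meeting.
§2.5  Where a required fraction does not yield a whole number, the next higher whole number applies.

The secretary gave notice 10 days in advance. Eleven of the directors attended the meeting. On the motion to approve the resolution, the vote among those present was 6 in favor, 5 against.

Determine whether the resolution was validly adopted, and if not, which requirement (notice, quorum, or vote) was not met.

Notice: 10 days given; 9 required (10 ≥ 9). Satisfied.
Quorum: 11 present; quorum is 12. Not satisfied.
Vote: the resolution requires a majority of the directors present (11). A majority of 11 is 6, so 6 affirmative votes are needed; 6 voted in favor. Satisfied. (Moot — without a quorum no business can be validly transacted.)

Invalid — quorum requirement not satisfied.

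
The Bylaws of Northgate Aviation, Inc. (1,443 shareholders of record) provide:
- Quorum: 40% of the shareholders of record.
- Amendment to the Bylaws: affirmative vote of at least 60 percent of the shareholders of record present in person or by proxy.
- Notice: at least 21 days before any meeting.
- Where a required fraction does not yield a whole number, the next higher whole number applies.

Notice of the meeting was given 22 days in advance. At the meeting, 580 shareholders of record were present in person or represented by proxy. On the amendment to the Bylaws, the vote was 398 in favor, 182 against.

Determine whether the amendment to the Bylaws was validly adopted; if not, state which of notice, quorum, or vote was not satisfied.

Valid — all requirements satisfied.

Notice: 22 days given; 21 required. Satisfied.
Quorum: 40% of 1,443 = 577.20, rounded up to 578; 580 present. Satisfied.
Vote: requires three-fifths of those present (580); 3/5 of 580 = 348, so 348 needed; 398 in favor. Satisfied.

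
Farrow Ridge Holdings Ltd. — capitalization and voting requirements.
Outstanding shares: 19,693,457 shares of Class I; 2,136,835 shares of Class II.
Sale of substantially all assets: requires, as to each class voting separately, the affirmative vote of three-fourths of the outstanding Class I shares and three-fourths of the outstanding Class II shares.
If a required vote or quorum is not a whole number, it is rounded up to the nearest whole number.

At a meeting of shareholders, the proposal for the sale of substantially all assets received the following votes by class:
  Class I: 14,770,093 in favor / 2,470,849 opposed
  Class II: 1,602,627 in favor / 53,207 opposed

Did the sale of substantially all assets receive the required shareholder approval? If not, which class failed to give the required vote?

Class I: 3/4 of 19693457 = 14770092.75, rounded up to 14770093; 14,770,093 required, 14,770,093 in favor — approved.
Class II: 3/4 of 2136835 = 1602626.25, rounded up to 1602627; 1,602,627 required, 1,602,627 in favor — approved.

Approved — every class gave the required vote.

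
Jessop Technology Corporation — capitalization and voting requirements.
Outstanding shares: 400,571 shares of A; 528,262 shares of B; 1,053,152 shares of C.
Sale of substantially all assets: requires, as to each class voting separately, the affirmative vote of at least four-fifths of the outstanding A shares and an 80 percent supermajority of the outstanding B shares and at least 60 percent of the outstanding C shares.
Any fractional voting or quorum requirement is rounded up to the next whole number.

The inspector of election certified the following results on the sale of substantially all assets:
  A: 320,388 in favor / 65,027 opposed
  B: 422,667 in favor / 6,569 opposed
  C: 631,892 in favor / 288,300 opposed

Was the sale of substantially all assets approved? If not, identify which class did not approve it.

A: 4/5 of 400571 = 320456.80, rounded up to 320457; 320,457 required, 320,388 in favor — not approved.
B: 4/5 of 528262 = 422609.60, rounded up to 422610; 422,610 required, 422,667 in favor — approved.
C: 3/5 of 1053152 = 631891.20, rounded up to 631892; 631,892 required, 631,892 in favor — approved.

Not approved — the A shares did not give the required vote.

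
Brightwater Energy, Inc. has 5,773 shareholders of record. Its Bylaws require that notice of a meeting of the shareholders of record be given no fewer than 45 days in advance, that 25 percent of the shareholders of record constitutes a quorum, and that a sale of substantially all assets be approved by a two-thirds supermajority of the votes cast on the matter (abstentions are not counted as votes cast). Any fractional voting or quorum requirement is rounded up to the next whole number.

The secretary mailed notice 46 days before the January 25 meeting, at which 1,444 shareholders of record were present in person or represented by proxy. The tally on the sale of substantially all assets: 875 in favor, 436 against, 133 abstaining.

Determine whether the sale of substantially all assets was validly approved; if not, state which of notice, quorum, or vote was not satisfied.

Valid — all requirements satisfied.

Notice: 46 days given; 45 required. Satisfied.
Quorum: 25% of 5,773 = 1,443.25, rounded up to 1,444; 1,444 present. Satisfied.
Vote: requires two-thirds of the votes cast (1,444 − 133 abstaining = 1,311); 2/3 of 1311 = 874, so 874 needed; 875 in favor. Satisfied.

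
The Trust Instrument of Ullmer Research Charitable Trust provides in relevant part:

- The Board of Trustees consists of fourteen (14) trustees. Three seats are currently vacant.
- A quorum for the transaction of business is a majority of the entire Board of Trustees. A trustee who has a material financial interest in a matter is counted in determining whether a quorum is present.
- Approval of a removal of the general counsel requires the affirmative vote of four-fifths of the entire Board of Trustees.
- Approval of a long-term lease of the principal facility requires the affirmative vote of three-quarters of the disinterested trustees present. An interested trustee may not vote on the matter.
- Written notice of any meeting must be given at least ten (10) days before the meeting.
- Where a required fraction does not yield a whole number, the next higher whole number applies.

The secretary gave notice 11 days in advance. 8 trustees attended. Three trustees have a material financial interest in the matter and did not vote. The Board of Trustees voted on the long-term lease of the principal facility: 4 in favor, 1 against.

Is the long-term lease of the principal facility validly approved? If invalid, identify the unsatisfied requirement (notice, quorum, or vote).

Valid — all requirements satisfied.

Notice: 11 days given; 10 required (11 ≥ 10). Satisfied.
Quorum: 8 present (interested trustees count toward quorum); quorum is 8. Satisfied.
Vote: the long-term lease of the principal facility requires three-fourths of the disinterested trustees present (8 − 3 = 5). 3/4 of 5 = 3.75, rounded up to 4, so 4 affirmative votes are needed; 4 voted in favor. Satisfied.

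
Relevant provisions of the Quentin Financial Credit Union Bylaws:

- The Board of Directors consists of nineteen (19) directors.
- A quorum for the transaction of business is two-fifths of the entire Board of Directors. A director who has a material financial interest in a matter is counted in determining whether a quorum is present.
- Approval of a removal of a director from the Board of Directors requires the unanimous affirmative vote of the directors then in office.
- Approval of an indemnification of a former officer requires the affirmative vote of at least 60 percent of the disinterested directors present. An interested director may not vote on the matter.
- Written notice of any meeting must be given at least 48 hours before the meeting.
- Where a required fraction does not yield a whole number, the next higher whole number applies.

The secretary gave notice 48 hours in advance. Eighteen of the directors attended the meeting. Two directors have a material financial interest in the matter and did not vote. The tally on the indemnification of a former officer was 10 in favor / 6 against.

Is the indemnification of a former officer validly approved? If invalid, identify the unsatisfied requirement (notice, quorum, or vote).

Valid — all requirements satisfied.

Notice: 48 hours given; 48 required (48 ≥ 48). Satisfied.
Quorum: 18 present (interested directors count toward quorum); quorum is 8. Satisfied.
Vote: the indemnification of a former officer requires three-fifths of the disinterested directors present (18 − 2 = 16). 3/5 of 16 = 9.60, rounded up to 10, so 10 affirmative votes are needed; 10 voted in favor. Satisfied.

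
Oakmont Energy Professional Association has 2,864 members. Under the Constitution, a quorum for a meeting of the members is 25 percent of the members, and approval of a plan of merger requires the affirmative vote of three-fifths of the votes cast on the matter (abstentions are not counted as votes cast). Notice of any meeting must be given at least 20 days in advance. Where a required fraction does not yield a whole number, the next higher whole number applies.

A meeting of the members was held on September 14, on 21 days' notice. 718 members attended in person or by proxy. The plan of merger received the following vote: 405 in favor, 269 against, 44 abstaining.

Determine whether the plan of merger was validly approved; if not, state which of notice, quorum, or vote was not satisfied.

Valid — all requirements satisfied.

Notice: 21 days given; 20 required. Satisfied.
Quorum: 25% of 2,864 = 716; 718 present. Satisfied.
Vote: requires three-fifths of the votes cast (718 − 44 abstaining = 674); 3/5 of 674 = 404.40, rounded up to 405, so 405 needed; 405 in favor. Satisfied.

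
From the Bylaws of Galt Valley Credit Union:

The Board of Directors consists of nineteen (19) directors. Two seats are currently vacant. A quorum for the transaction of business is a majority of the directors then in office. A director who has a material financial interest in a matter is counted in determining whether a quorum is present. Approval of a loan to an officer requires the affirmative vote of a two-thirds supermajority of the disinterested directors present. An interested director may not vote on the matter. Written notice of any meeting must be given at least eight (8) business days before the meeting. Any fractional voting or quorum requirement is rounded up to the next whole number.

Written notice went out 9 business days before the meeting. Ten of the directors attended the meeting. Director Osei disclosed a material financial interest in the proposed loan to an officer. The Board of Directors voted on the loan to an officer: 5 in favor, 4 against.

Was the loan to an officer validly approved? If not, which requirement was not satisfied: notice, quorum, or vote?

Notice: 9 business days given; 8 required (9 ≥ 8). Satisfied.
Quorum: 10 present (interested directors count toward quorum); quorum is 9. Satisfied.
Vote: the loan to an officer requires two-thirds of the disinterested directors present (10 − 1 = 9). 2/3 of 9 = 6, so 6 affirmative votes are needed; 5 voted in favor. Not satisfied.

Invalid — vote requirement not satisfied.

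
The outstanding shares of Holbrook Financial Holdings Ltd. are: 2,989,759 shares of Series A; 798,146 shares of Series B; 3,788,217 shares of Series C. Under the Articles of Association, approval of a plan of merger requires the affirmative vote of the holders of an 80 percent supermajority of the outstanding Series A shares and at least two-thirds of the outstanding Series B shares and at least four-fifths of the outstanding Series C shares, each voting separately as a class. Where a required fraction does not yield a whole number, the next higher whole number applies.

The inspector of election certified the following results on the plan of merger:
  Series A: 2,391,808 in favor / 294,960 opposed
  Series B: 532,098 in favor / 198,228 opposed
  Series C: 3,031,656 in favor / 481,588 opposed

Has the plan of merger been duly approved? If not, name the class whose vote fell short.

Approved — every class gave the required vote.

Series A: 4/5 of 2989759 = 2391807.20, rounded up to 2391808; 2,391,808 required, 2,391,808 in favor — approved.
Series B: 2/3 of 798146 = 532097.33, rounded up to 532098; 532,098 required, 532,098 in favor — approved.
Series C: 4/5 of 3788217 = 3030573.60, rounded up to 3030574; 3,030,574 required, 3,031,656 in favor — approved.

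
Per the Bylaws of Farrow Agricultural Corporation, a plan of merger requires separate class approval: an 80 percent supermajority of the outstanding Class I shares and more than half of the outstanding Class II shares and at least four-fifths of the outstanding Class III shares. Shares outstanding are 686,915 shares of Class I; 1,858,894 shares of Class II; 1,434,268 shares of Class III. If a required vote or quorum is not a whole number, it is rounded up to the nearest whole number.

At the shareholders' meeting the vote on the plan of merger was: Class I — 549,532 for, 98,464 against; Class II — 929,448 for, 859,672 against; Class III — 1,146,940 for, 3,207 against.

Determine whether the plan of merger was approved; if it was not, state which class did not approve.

Class I: 4/5 of 686915 = 549532; 549,532 required, 549,532 in favor — approved.
Class II: a majority of 1858894 is 929448; 929,448 required, 929,448 in favor — approved.
Class III: 4/5 of 1434268 = 1147414.40, rounded up to 1147415; 1,147,415 required, 1,146,940 in favor — not approved.

Not approved — the Class III shares did not give the required vote.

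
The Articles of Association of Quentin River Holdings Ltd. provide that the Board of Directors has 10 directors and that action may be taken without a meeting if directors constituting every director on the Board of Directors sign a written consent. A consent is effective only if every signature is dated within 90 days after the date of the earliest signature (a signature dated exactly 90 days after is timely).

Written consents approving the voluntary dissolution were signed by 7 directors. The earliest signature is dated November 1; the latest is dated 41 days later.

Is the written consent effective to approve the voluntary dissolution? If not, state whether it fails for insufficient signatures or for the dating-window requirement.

Not effective — insufficient signatures.

Signatures required: the unanimous vote of 10 — unanimous means all 10, so 10 needed; 7 signed. Insufficient.
Dating window: the latest signature is 41 days after the earliest; the limit is 90 days. Within the window.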